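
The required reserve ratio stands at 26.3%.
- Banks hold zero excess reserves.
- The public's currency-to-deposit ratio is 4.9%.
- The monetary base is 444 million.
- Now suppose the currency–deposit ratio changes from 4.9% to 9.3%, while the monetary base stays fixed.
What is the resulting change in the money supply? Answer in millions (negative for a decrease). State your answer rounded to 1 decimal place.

-129.6 million

Initially m₁ = (1 + 0.049) / (0.263 + 0.049) ≈ 3.36218, so M₁ = 3.36218 × 444 ≈ 1492.8079 million.
After the change m₂ = (1 + 0.093) / (0.263 + 0.093) ≈ 3.07022, so M₂ = 3.07022 × 444 ≈ 1363.1777 million.
ΔM = M₂ − M₁ = 1363.1777 − 1492.8079 = -129.6302 million.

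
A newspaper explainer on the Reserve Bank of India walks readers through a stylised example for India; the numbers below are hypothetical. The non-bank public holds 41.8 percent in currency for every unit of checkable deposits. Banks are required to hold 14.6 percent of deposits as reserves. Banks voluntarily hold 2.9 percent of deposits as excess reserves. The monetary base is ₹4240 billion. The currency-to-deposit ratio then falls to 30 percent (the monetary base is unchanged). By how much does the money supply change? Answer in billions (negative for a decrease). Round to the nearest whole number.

Initially m₁ = (1 + 0.418) / (0.146 + 0.029 + 0.418) ≈ 2.39123, so M₁ = 2.39123 × 4240 = 10138.8152 billion.
After the change m₂ = (1 + 0.3) / (0.146 + 0.029 + 0.3) ≈ 2.73684, so M₂ = 2.73684 × 4240 = 11604.2016 billion.
ΔM = M₂ − M₁ = 11604.2016 − 10138.8152 = 1465.3864 billion.

₹1465 billion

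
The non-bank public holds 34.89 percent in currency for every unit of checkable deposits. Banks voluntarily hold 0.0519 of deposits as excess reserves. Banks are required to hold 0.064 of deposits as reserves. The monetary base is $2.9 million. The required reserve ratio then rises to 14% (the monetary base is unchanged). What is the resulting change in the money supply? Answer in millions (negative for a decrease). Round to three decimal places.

-1.183 million

Initially m₁ = (1 + 0.3489) / (0.064 + 0.0519 + 0.3489) ≈ 2.90211, so M₁ = 2.90211 × 2.9 ≈ 8.4161 million.
After the change m₂ = (1 + 0.3489) / (0.14 + 0.0519 + 0.3489) ≈ 2.49427, so M₂ = 2.49427 × 2.9 ≈ 7.2334 million.
ΔM = M₂ − M₁ = 7.2334 − 8.4161 = -1.1827 million.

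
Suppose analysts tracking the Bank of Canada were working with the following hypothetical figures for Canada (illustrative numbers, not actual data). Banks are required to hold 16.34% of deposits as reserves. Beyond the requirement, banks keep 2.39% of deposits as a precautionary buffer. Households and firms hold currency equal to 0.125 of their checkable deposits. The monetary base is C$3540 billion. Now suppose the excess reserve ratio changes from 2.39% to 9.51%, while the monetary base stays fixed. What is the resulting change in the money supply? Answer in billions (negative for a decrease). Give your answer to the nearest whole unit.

Initially m₁ = (1 + 0.125) / (0.1634 + 0.0239 + 0.125) ≈ 3.60231, so M₁ = 3.60231 × 3540 = 12752.1774 billion.
After the change m₂ = (1 + 0.125) / (0.1634 + 0.0951 + 0.125) ≈ 2.93351, so M₂ = 2.93351 × 3540 = 10384.6254 billion.
ΔM = M₂ − M₁ = 10384.6254 − 12752.1774 = -2367.552 billion.

-2368 billion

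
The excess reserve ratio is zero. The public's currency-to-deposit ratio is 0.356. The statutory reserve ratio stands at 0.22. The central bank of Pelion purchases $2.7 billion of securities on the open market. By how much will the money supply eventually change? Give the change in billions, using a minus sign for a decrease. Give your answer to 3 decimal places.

$6.356 billion

The money multiplier is m = (1 + c) / (rr + c) = (1 + 0.356) / (0.22 + 0.356) ≈ 2.35417.
The purchase adds 2.7 billion of base, so ΔM = m × ΔMB = 2.35417 × (+2.7) ≈ 6.3563 billion.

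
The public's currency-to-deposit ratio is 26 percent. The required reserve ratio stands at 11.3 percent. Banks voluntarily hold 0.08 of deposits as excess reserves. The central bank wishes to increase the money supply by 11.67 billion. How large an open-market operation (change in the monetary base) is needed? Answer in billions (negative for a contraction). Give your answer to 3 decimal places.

The money multiplier is m = (1 + c) / (rr + e + c) = (1 + 0.26) / (0.113 + 0.08 + 0.26) ≈ 2.781457.
ΔMB = ΔM / m = (+11.67) / 2.781457 ≈ 4.1956 billion.

4.196 billion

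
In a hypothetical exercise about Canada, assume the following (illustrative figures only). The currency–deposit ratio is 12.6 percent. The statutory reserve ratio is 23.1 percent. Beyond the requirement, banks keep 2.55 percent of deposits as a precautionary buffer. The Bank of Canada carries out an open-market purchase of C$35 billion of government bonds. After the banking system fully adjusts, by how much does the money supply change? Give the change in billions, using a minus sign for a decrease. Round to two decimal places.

The money multiplier is m = (1 + c) / (rr + e + c) = (1 + 0.126) / (0.231 + 0.0255 + 0.126) ≈ 2.94379.
The purchase adds 35 billion of base, so ΔM = m × ΔMB = 2.94379 × (+35) ≈ 103.0326 billion.

C$103.03 billion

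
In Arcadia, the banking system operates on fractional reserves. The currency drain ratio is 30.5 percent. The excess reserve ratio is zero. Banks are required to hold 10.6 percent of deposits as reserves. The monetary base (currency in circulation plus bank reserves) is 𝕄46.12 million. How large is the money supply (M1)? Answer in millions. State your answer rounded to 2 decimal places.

𝕄146.44 million

The money multiplier is m = (1 + c) / (rr + c) = (1 + 0.305) / (0.106 + 0.305) ≈ 3.17518.
So M = m × MB = 3.17518 × 46.12 ≈ 146.4393 million.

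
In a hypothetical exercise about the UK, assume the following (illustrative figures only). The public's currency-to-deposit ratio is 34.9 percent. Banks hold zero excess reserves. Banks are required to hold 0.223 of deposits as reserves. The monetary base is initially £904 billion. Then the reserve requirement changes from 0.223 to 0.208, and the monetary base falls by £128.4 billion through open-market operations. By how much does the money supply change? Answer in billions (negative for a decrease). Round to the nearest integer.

-254 billion

Before: m₁ = (1 + 0.349) / (0.223 + 0.349) ≈ 2.3584, MB₁ = 904, so M₁ = 2.3584 × 904 = 2131.9936 billion.
After: m₂ = (1 + 0.349) / (0.208 + 0.349) ≈ 2.4219, MB₂ = 904 − 128.4 = 775.6, so M₂ = 2.4219 × 775.6 ≈ 1878.4256 billion.
ΔM = M₂ − M₁ = 1878.4256 − 2131.9936 = -253.568 billion.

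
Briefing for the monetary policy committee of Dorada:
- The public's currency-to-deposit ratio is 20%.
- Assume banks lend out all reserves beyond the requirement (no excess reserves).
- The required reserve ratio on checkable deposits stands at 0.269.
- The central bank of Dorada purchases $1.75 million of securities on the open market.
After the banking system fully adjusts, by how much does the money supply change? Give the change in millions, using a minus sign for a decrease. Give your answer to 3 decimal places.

$4.478 million

The money multiplier is m = (1 + c) / (rr + c) = (1 + 0.2) / (0.269 + 0.2) ≈ 2.55864.
The purchase adds 1.75 million of base, so ΔM = m × ΔMB = 2.55864 × (+1.75) ≈ 4.4776 million.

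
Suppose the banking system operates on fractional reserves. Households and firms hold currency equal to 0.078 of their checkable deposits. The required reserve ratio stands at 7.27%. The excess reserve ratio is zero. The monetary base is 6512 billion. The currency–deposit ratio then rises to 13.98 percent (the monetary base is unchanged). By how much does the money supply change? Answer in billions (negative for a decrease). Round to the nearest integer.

Initially m₁ = (1 + 0.078) / (0.0727 + 0.078) ≈ 7.15328, so M₁ = 7.15328 × 6512 ≈ 46582.1594 billion.
After the change m₂ = (1 + 0.1398) / (0.0727 + 0.1398) ≈ 5.36376, so M₂ = 5.36376 × 6512 ≈ 34928.8051 billion.
ΔM = M₂ − M₁ = 34928.8051 − 46582.1594 = -11653.3543 billion.

-11653 billion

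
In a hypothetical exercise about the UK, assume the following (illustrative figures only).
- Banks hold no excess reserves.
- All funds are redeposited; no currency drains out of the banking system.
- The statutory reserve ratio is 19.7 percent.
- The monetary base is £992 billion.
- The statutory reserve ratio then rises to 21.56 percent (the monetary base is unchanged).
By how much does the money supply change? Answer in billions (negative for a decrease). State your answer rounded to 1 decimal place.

Initially m₁ = 1 / (0.197) ≈ 5.07614, so M₁ = 5.07614 × 992 ≈ 5035.5309 billion.
After the change m₂ = 1 / (0.2156) ≈ 4.63822, so M₂ = 4.63822 × 992 ≈ 4601.1142 billion.
ΔM = M₂ − M₁ = 4601.1142 − 5035.5309 = -434.4167 billion.

-434.4 billion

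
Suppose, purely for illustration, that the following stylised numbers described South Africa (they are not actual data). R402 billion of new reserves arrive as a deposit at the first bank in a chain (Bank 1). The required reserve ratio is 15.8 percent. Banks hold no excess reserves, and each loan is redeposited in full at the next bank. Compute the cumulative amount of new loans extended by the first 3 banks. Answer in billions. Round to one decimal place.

Bank i lends (1 − rr)^i of the original deposit: Bank 1 lends 402·0.8420 = 338.4840, Bank 2 lends 402·0.8420² ≈ 285.0035, and so on.
Summing a geometric series: total = 402·[0.8420·(1 − 0.8420^3) / (1 − 0.8420)] ≈ 863.4605 billion.

R863.5 billion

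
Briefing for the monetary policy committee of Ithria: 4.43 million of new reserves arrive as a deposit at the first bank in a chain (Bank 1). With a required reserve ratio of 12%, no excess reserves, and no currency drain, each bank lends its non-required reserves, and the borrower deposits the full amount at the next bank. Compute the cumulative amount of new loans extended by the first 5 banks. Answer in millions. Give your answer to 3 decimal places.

Bank i lends (1 − rr)^i of the original deposit: Bank 1 lends 4.43·0.8800 = 3.8984, Bank 2 lends 4.43·0.8800² ≈ 3.4306, and so on.
Summing a geometric series: total = 4.43·[0.8800·(1 − 0.8800^5) / (1 − 0.8800)] ≈ 15.3424 million.

15.342 million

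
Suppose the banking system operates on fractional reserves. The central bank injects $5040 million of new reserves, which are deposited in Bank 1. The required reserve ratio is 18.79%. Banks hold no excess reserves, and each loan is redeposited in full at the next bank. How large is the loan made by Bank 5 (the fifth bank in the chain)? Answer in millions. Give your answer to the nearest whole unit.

Each bank lends a fraction (1 − rr) = 0.8121 of the deposit it receives, so Bank 5 receives 5040·0.8121^4 and lends 5040·0.8121^5 ≈ 1780.2381 million.

$1780 million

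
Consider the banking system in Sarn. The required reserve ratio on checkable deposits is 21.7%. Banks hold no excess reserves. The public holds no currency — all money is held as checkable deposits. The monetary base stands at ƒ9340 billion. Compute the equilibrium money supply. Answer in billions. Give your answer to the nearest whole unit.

With no currency drain or excess reserves, the money multiplier is m = 1/rr = 1/0.217 ≈ 4.60829.
Money supply M = m × MB = 4.60829 × 9340 = 43041.4286 billion.

ƒ43041 billion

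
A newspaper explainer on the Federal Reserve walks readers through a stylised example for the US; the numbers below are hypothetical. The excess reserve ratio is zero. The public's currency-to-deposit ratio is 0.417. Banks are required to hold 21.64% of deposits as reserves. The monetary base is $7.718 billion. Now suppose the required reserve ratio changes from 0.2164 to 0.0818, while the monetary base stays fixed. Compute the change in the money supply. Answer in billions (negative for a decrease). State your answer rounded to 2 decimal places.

$4.66 billion

Initially m₁ = (1 + 0.417) / (0.2164 + 0.417) ≈ 2.2371, so M₁ = 2.2371 × 7.718 ≈ 17.2659 billion.
After the change m₂ = (1 + 0.417) / (0.0818 + 0.417) ≈ 2.8408, so M₂ = 2.8408 × 7.718 ≈ 21.9253 billion.
ΔM = M₂ − M₁ = 21.9253 − 17.2659 = 4.6594 billion.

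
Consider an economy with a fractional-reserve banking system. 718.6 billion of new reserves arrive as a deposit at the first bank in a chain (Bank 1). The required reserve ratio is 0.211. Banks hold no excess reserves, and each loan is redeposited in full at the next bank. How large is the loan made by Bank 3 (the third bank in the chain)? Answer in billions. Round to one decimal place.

353.0 billion

Each bank lends a fraction (1 − rr) = 0.7890 of the deposit it receives, so Bank 3 receives 718.6·0.7890^2 and lends 718.6·0.7890^3 ≈ 352.9541 billion.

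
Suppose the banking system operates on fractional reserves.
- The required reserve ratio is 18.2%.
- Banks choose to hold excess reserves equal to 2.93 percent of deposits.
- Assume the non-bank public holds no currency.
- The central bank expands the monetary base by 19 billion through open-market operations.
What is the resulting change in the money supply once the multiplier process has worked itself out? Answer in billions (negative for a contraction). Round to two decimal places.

The money multiplier is m = 1 / (rr + e) = 1 / (0.182 + 0.0293) ≈ 4.73261.
The purchase adds 19 billion of base, so ΔM = m × ΔMB = 4.73261 × (+19) ≈ 89.9196 billion.

89.92 billion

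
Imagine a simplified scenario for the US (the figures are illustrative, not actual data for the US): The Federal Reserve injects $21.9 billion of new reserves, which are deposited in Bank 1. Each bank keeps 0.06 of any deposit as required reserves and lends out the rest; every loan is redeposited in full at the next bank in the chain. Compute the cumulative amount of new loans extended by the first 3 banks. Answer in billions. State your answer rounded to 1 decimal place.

$58.1 billion

Bank i lends (1 − rr)^i of the original deposit: Bank 1 lends 21.9·0.9400 = 20.5860, Bank 2 lends 21.9·0.9400² ≈ 19.3508, and so on.
Summing a geometric series: total = 21.9·[0.9400·(1 − 0.9400^3) / (1 − 0.9400)] ≈ 58.1266 billion.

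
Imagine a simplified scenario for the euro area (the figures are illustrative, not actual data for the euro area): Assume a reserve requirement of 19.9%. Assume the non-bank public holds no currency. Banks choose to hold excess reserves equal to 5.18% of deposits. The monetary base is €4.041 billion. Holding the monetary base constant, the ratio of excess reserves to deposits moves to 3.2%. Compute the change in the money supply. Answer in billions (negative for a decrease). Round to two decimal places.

Initially m₁ = 1 / (0.199 + 0.0518) ≈ 3.9872, so M₁ = 3.9872 × 4.041 ≈ 16.1123 billion.
After the change m₂ = 1 / (0.199 + 0.032) ≈ 4.3290, so M₂ = 4.3290 × 4.041 ≈ 17.4935 billion.
ΔM = M₂ − M₁ = 17.4935 − 16.1123 = 1.3812 billion.

€1.38 billion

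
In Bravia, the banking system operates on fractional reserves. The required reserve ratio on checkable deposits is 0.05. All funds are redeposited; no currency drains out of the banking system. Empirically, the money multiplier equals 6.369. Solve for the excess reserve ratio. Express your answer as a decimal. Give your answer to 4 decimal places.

Using m = 6.369. Since m = (1 + c)/(c + rr + e), the denominator satisfies c + rr + e = (1 + c)/m = (1 + 0) / 6.369 ≈ 0.157011.
With c = 0 and rr = 0.05, the excess reserve ratio is 0.157011 − 0 − 0.05 = 0.107011.

0.1070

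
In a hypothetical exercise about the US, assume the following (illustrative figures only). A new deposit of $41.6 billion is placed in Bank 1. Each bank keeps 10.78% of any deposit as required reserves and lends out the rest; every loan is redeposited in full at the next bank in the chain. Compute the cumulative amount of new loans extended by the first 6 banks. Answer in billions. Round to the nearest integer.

$171 billion

Bank i lends (1 − rr)^i of the original deposit: Bank 1 lends 41.6·0.8922 ≈ 37.1155, Bank 2 lends 41.6·0.8922² ≈ 33.1145, and so on.
Summing a geometric series: total = 41.6·[0.8922·(1 − 0.8922^6) / (1 − 0.8922)] ≈ 170.6357 billion.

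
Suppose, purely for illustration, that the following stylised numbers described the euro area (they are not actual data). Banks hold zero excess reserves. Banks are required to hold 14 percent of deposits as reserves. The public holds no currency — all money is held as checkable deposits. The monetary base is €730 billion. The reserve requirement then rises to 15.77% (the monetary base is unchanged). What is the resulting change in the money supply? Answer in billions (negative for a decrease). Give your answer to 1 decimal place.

-585.2 billion

Initially m₁ = 1 / (0.14) ≈ 7.14286, so M₁ = 7.14286 × 730 = 5214.2878 billion.
After the change m₂ = 1 / (0.1577) ≈ 6.34115, so M₂ = 6.34115 × 730 = 4629.0395 billion.
ΔM = M₂ − M₁ = 4629.0395 − 5214.2878 = -585.2483 billion.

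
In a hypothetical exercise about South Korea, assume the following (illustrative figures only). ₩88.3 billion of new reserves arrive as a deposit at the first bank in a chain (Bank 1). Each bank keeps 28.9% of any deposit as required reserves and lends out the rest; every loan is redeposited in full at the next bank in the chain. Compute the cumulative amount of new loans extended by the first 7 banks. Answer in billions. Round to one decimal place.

Bank i lends (1 − rr)^i of the original deposit: Bank 1 lends 88.3·0.7110 = 62.7813, Bank 2 lends 88.3·0.7110² ≈ 44.6375, and so on.
Summing a geometric series: total = 88.3·[0.7110·(1 − 0.7110^7) / (1 − 0.7110)] ≈ 197.2828 billion.

₩197.3 billion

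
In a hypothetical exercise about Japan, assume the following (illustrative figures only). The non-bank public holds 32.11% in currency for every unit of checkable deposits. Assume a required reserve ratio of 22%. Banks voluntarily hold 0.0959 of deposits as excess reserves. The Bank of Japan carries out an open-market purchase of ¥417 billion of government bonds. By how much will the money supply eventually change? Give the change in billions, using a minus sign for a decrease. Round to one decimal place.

¥864.8 billion

The money multiplier is m = (1 + c) / (rr + e + c) = (1 + 0.3211) / (0.22 + 0.0959 + 0.3211) ≈ 2.07394.
The purchase adds 417 billion of base, so ΔM = m × ΔMB = 2.07394 × (+417) ≈ 864.833 billion.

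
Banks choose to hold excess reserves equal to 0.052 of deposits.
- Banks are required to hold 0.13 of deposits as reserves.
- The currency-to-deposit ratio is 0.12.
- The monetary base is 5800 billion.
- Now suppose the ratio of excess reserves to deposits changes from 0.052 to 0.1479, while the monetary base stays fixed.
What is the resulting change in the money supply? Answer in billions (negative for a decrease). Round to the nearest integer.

Initially m₁ = (1 + 0.12) / (0.13 + 0.052 + 0.12) ≈ 3.70861, so M₁ = 3.70861 × 5800 = 21509.938 billion.
After the change m₂ = (1 + 0.12) / (0.13 + 0.1479 + 0.12) ≈ 2.81478, so M₂ = 2.81478 × 5800 = 16325.724 billion.
ΔM = M₂ − M₁ = 16325.724 − 21509.938 = -5184.214 billion.

-5184 billion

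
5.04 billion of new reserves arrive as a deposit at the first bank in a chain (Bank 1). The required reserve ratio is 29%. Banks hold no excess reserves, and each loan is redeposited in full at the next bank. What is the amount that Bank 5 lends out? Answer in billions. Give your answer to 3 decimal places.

0.909 billion

Each bank lends a fraction (1 − rr) = 0.7100 of the deposit it receives, so Bank 5 receives 5.04·0.7100^4 and lends 5.04·0.7100^5 ≈ 0.9093 billion.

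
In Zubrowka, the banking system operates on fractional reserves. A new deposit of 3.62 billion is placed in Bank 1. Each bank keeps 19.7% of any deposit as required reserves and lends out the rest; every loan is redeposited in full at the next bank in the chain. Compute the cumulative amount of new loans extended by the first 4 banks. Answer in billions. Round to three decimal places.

Bank i lends (1 − rr)^i of the original deposit: Bank 1 lends 3.62·0.8030 ≈ 2.9069, Bank 2 lends 3.62·0.8030² ≈ 2.3342, and so on.
Summing a geometric series: total = 3.62·[0.8030·(1 − 0.8030^4) / (1 − 0.8030)] ≈ 8.6206 billion.

8.621 billion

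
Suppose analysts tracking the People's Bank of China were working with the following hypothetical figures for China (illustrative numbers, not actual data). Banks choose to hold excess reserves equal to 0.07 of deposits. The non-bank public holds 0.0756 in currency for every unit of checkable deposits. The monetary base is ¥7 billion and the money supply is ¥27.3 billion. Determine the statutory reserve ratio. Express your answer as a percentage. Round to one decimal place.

Using m = M/MB = 27.3/7 = 3.900000. Since m = (1 + c)/(c + rr + e), the denominator satisfies c + rr + e = (1 + c)/m = (1 + 0.0756) / 3.900000 ≈ 0.275795.
With c = 0.0756 and e = 0.07, the statutory reserve ratio is 0.275795 − 0.0756 − 0.07 = 0.130195.

13.0%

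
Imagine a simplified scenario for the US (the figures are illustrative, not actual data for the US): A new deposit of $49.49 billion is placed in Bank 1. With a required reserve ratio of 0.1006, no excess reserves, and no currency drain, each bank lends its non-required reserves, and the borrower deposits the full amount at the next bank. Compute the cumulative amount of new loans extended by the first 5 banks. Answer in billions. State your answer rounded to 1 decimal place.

$182.1 billion

Bank i lends (1 − rr)^i of the original deposit: Bank 1 lends 49.49·0.8994 ≈ 44.5113, Bank 2 lends 49.49·0.8994² ≈ 40.0335, and so on.
Summing a geometric series: total = 49.49·[0.8994·(1 − 0.8994^5) / (1 − 0.8994)] ≈ 182.0608 billion.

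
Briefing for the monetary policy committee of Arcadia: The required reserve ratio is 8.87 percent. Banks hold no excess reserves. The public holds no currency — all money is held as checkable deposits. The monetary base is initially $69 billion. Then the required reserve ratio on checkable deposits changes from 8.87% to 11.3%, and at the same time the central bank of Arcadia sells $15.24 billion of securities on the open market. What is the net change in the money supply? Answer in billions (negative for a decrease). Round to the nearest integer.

-302 billion

Before: m₁ = 1 / (0.0887) ≈ 11.2740, MB₁ = 69, so M₁ = 11.2740 × 69 = 777.906 billion.
After: m₂ = 1 / (0.113) ≈ 8.8496, MB₂ = 69 − 15.24 = 53.76, so M₂ = 8.8496 × 53.76 ≈ 475.7545 billion.
ΔM = M₂ − M₁ = 475.7545 − 777.906 = -302.1515 billion.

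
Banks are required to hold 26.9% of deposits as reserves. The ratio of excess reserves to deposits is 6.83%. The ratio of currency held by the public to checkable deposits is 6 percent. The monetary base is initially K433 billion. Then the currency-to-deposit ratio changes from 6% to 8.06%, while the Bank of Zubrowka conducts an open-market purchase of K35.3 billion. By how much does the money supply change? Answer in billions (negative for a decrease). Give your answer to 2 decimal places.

K55.68 billion

Before: m₁ = (1 + 0.06) / (0.269 + 0.0683 + 0.06) ≈ 2.668009, MB₁ = 433, so M₁ = 2.668009 × 433 ≈ 1155.2479 billion.
After: m₂ = (1 + 0.0806) / (0.269 + 0.0683 + 0.0806) ≈ 2.585786, MB₂ = 433 + 35.3 = 468.3, so M₂ = 2.585786 × 468.3 ≈ 1210.9236 billion.
ΔM = M₂ − M₁ = 1210.9236 − 1155.2479 = 55.6757 billion.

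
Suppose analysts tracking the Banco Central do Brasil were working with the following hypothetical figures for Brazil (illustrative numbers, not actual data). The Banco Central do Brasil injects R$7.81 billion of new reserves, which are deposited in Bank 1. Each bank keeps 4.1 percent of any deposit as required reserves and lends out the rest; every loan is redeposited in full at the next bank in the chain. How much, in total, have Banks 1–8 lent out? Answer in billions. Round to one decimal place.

R$52.0 billion

Bank i lends (1 − rr)^i of the original deposit: Bank 1 lends 7.81·0.9590 ≈ 7.4898, Bank 2 lends 7.81·0.9590² ≈ 7.1827, and so on.
Summing a geometric series: total = 7.81·[0.9590·(1 − 0.9590^8) / (1 − 0.9590)] ≈ 51.9901 billion.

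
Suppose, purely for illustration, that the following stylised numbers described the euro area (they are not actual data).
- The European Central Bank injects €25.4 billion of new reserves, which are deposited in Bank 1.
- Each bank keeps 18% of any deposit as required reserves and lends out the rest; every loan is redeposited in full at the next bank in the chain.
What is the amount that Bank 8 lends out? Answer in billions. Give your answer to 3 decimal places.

Each bank lends a fraction (1 − rr) = 0.8200 of the deposit it receives, so Bank 8 receives 25.4·0.8200^7 and lends 25.4·0.8200^8 ≈ 5.1921 billion.

€5.192 billion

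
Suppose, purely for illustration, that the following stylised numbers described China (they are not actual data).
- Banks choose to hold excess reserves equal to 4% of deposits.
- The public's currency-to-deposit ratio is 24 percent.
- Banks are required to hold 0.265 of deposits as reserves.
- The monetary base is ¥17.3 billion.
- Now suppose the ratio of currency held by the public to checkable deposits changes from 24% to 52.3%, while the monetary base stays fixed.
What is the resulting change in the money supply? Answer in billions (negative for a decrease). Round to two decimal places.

Initially m₁ = (1 + 0.24) / (0.265 + 0.04 + 0.24) ≈ 2.27523, so M₁ = 2.27523 × 17.3 ≈ 39.3615 billion.
After the change m₂ = (1 + 0.523) / (0.265 + 0.04 + 0.523) ≈ 1.83937, so M₂ = 1.83937 × 17.3 ≈ 31.8211 billion.
ΔM = M₂ − M₁ = 31.8211 − 39.3615 = -7.5404 billion.

-7.54 billion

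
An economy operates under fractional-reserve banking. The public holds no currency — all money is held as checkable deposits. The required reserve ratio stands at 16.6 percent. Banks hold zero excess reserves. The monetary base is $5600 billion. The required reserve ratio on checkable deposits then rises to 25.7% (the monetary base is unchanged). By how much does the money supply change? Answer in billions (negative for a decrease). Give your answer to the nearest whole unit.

-11945 billion

Initially m₁ = 1 / (0.166) ≈ 6.02410, so M₁ = 6.02410 × 5600 = 33734.96 billion.
After the change m₂ = 1 / (0.257) ≈ 3.89105, so M₂ = 3.89105 × 5600 = 21789.88 billion.
ΔM = M₂ − M₁ = 21789.88 − 33734.96 = -11945.08 billion.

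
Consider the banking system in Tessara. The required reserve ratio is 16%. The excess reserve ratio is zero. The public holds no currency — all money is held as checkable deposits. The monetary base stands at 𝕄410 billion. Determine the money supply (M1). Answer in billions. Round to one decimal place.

With no currency drain or excess reserves, the money multiplier is m = 1/rr = 1/0.16 = 6.25.
Money supply M = m × MB = 6.25 × 410 = 2562.5 billion.

𝕄2562.5 billion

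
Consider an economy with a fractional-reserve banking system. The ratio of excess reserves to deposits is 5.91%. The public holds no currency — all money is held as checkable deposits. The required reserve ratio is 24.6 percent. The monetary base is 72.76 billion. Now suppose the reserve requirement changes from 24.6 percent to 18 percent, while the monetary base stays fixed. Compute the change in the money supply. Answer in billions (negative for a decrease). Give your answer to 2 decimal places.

Initially m₁ = 1 / (0.246 + 0.0591) ≈ 3.27761, so M₁ = 3.27761 × 72.76 ≈ 238.4789 billion.
After the change m₂ = 1 / (0.18 + 0.0591) ≈ 4.18235, so M₂ = 4.18235 × 72.76 ≈ 304.3078 billion.
ΔM = M₂ − M₁ = 304.3078 − 238.4789 = 65.8289 billion.

65.83 billion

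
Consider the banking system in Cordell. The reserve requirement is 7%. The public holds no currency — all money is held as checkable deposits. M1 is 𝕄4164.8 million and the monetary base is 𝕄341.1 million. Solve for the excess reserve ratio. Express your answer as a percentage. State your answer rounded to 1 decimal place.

1.2%

Using m = M/MB = 4164.8/341.1 ≈ 12.209909. Since m = (1 + c)/(c + rr + e), the denominator satisfies c + rr + e = (1 + c)/m = (1 + 0) / 12.209909 ≈ 0.081901.
With c = 0 and rr = 0.07, the excess reserve ratio is 0.081901 − 0 − 0.07 = 0.011901.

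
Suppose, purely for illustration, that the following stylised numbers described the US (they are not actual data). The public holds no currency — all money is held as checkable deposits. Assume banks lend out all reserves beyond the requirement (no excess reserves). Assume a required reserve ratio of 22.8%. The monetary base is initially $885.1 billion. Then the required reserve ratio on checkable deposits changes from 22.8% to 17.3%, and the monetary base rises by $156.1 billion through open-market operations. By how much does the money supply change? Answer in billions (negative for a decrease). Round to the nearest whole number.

$2136 billion

Before: m₁ = 1 / (0.228) ≈ 4.38596, MB₁ = 885.1, so M₁ = 4.38596 × 885.1 ≈ 3882.0132 billion.
After: m₂ = 1 / (0.173) ≈ 5.78035, MB₂ = 885.1 + 156.1 = 1041.2, so M₂ = 5.78035 × 1041.2 ≈ 6018.5004 billion.
ΔM = M₂ − M₁ = 6018.5004 − 3882.0132 = 2136.4872 billion.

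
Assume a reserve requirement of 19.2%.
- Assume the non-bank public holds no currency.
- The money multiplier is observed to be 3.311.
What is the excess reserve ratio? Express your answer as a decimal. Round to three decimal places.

0.110

Using m = 3.311. Since m = (1 + c)/(c + rr + e), the denominator satisfies c + rr + e = (1 + c)/m = (1 + 0) / 3.311 ≈ 0.302024.
With c = 0 and rr = 0.192, the excess reserve ratio is 0.302024 − 0 − 0.192 = 0.110024.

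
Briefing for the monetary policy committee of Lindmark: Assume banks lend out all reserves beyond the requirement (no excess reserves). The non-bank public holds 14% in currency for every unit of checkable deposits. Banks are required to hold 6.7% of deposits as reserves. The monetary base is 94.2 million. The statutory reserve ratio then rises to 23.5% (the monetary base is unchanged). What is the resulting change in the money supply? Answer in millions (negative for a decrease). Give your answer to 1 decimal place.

-232.4 million

Initially m₁ = (1 + 0.14) / (0.067 + 0.14) ≈ 5.5072, so M₁ = 5.5072 × 94.2 ≈ 518.7782 million.
After the change m₂ = (1 + 0.14) / (0.235 + 0.14) = 3.04, so M₂ = 3.04 × 94.2 = 286.368 million.
ΔM = M₂ − M₁ = 286.368 − 518.7782 = -232.4102 million.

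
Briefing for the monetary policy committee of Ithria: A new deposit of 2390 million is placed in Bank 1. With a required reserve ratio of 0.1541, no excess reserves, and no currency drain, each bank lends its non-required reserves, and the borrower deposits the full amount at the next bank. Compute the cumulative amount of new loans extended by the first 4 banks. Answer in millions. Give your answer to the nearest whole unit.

Bank i lends (1 − rr)^i of the original deposit: Bank 1 lends 2390·0.8459 = 2021.7010, Bank 2 lends 2390·0.8459² ≈ 1710.1569, and so on.
Summing a geometric series: total = 2390·[0.8459·(1 − 0.8459^4) / (1 − 0.8459)] ≈ 6402.1769 million.

6402 million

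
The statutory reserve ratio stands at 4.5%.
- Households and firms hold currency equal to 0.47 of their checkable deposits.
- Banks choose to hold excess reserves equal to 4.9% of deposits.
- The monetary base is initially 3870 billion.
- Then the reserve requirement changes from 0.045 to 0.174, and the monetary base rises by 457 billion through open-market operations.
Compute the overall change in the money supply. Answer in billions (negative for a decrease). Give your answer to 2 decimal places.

Before: m₁ = (1 + 0.47) / (0.045 + 0.049 + 0.47) ≈ 2.6063830, MB₁ = 3870, so M₁ = 2.6063830 × 3870 ≈ 10086.7022 billion.
After: m₂ = (1 + 0.47) / (0.174 + 0.049 + 0.47) ≈ 2.1212121, MB₂ = 3870 + 457 = 4327, so M₂ = 2.1212121 × 4327 ≈ 9178.4848 billion.
ΔM = M₂ − M₁ = 9178.4848 − 10086.7022 = -908.2174 billion.

-908.22 billion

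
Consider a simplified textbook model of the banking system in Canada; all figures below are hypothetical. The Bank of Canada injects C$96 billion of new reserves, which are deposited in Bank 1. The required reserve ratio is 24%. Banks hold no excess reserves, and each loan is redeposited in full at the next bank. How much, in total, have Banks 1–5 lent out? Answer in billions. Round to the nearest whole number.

Bank i lends (1 − rr)^i of the original deposit: Bank 1 lends 96·0.7600 = 72.9600, Bank 2 lends 96·0.7600² = 55.4496, and so on.
Summing a geometric series: total = 96·[0.7600·(1 − 0.7600^5) / (1 − 0.7600)] ≈ 226.9200 billion.

C$227 billion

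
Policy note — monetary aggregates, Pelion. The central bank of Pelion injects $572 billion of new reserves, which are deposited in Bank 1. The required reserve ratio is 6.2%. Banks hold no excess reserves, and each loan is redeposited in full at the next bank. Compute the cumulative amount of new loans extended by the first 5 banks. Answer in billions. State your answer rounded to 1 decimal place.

$2370.0 billion

Bank i lends (1 − rr)^i of the original deposit: Bank 1 lends 572·0.9380 = 536.5360, Bank 2 lends 572·0.9380² ≈ 503.2708, and so on.
Summing a geometric series: total = 572·[0.9380·(1 − 0.9380^5) / (1 − 0.9380)] ≈ 2370.0207 billion.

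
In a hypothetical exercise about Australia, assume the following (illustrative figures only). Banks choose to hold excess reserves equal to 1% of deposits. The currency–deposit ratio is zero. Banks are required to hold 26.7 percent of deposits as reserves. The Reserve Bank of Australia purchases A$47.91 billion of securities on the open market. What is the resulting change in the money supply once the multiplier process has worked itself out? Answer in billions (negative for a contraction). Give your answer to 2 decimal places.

The money multiplier is m = 1 / (rr + e) = 1 / (0.267 + 0.01) ≈ 3.61011.
The purchase adds 47.91 billion of base, so ΔM = m × ΔMB = 3.61011 × (+47.91) ≈ 172.9604 billion.

A$172.96 billion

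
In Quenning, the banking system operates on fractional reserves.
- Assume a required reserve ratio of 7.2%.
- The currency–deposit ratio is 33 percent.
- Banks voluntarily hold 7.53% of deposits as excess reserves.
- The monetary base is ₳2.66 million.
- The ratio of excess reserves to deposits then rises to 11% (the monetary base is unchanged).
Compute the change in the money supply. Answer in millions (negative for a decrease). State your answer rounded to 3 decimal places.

Initially m₁ = (1 + 0.33) / (0.072 + 0.0753 + 0.33) ≈ 2.78651, so M₁ = 2.78651 × 2.66 ≈ 7.4121 million.
After the change m₂ = (1 + 0.33) / (0.072 + 0.11 + 0.33) ≈ 2.59766, so M₂ = 2.59766 × 2.66 ≈ 6.9098 million.
ΔM = M₂ − M₁ = 6.9098 − 7.4121 = -0.5023 million.

-0.502 million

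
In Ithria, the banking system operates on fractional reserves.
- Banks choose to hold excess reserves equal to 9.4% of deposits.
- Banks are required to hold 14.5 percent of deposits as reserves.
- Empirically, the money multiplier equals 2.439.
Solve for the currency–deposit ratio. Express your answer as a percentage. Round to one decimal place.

Using m = 2.439. From m = (1 + c)/(c + rr + e), rearranging gives 1 + c = m·(c + rr + e), so c·(1 − m) = m·(rr + e) − 1.
Hence c = [m·(rr + e) − 1]/(1 − m) = [2.439 × (0.145 + 0.094) − 1] / (1 − 2.439) ≈ 0.289839.

29.0%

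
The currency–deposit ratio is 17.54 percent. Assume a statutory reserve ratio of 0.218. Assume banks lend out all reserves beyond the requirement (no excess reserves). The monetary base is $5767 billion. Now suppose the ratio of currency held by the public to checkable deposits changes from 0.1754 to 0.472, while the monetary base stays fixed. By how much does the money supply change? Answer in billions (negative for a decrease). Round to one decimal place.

-4927.7 billion

Initially m₁ = (1 + 0.1754) / (0.218 + 0.1754) ≈ 2.987799, so M₁ = 2.987799 × 5767 ≈ 17230.6368 billion.
After the change m₂ = (1 + 0.472) / (0.218 + 0.472) ≈ 2.133333, so M₂ = 2.133333 × 5767 ≈ 12302.9314 billion.
ΔM = M₂ − M₁ = 12302.9314 − 17230.6368 = -4927.7054 billion.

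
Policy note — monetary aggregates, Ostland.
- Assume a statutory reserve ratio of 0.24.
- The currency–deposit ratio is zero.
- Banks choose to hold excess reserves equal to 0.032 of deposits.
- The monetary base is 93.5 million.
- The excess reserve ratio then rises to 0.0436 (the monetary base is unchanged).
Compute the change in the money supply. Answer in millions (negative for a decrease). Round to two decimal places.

Initially m₁ = 1 / (0.24 + 0.032) ≈ 3.67647, so M₁ = 3.67647 × 93.5 ≈ 343.7499 million.
After the change m₂ = 1 / (0.24 + 0.0436) ≈ 3.52609, so M₂ = 3.52609 × 93.5 ≈ 329.6894 million.
ΔM = M₂ − M₁ = 329.6894 − 343.7499 = -14.0605 million.

-14.06 million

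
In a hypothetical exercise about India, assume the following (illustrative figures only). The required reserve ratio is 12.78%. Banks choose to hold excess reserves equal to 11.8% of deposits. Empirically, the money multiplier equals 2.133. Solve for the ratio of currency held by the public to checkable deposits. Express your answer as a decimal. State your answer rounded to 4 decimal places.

0.4199

Using m = 2.133. From m = (1 + c)/(c + rr + e), rearranging gives 1 + c = m·(c + rr + e), so c·(1 − m) = m·(rr + e) − 1.
Hence c = [m·(rr + e) − 1]/(1 − m) = [2.133 × (0.1278 + 0.118) − 1] / (1 − 2.133) ≈ 0.419866.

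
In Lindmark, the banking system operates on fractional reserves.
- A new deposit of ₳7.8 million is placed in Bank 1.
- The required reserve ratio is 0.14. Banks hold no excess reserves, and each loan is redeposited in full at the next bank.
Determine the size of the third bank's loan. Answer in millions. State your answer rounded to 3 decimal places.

Each bank lends a fraction (1 − rr) = 0.8600 of the deposit it receives, so Bank 3 receives 7.8·0.8600^2 and lends 7.8·0.8600^3 ≈ 4.9612 million.

₳4.961 million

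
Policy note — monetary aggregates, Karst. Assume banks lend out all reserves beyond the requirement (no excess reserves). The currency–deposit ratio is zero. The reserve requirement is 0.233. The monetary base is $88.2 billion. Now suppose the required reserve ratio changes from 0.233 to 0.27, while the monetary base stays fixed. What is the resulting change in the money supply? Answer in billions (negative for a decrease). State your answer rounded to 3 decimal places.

-51.874 billion

Initially m₁ = 1 / (0.233) ≈ 4.291845, so M₁ = 4.291845 × 88.2 ≈ 378.5407 billion.
After the change m₂ = 1 / (0.27) ≈ 3.703704, so M₂ = 3.703704 × 88.2 ≈ 326.6667 billion.
ΔM = M₂ − M₁ = 326.6667 − 378.5407 = -51.874 billion.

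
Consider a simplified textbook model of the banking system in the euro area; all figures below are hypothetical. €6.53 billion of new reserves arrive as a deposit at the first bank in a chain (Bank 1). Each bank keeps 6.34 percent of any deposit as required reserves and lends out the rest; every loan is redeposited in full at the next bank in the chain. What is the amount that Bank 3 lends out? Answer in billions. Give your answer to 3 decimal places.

€5.365 billion

Each bank lends a fraction (1 − rr) = 0.9366 of the deposit it receives, so Bank 3 receives 6.53·0.9366^2 and lends 6.53·0.9366^3 ≈ 5.3651 billion.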